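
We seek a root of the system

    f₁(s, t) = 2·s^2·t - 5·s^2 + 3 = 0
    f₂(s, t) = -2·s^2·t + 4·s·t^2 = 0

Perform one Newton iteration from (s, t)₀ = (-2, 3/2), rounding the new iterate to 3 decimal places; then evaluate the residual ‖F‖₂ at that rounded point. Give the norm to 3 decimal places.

At (-2, 3/2): F = (-5.000, -30.000).
Jacobian J = [[4·s·t - 10·s, 2·s^2], [-4·s·t + 4·t^2, -2·s^2 + 8·s·t]].
At the point, J = [[8.000, 8.000], [21.000, -32.000]] (det J = -424.000).
Solving J·Δ = −F gives Δ = (0.943, -0.318).
Then the next iterate is (s, t)₁ = (-1.057, 1.182).
Re-evaluating at (-1.057, 1.182): F = (0.05493, -8.54822), so ‖F‖₂ = 8.548.

8.548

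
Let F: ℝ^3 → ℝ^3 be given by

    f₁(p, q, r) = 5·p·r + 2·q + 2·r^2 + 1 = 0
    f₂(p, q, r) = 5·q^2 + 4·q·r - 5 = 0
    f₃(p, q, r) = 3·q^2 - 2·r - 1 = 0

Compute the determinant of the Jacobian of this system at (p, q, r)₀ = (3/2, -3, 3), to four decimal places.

-2700.0000

J = [[5·r, 2, 5·p + 4·r], [0, 10·q + 4·r, 4·q], [0, 6·q, -2]].
At the point, J = [[15.0000, 2.0000, 19.5000], [0.0000, -18.0000, -12.0000], [0.0000, -18.0000, -2.0000]].
det J = -2700.0000.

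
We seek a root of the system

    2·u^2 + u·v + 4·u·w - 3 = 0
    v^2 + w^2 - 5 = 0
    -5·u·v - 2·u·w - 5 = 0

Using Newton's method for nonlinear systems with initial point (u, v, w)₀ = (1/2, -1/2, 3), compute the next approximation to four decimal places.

(0.5044, -2.7714, 1.9131)

At (1/2, -1/2, 3): F = (3.2500, 4.2500, -6.7500).
Jacobian J = [[4·u + v + 4·w, u, 4·u], [0, 2·v, 2·w], [-5·v - 2·w, -5·u, -2·u]].
At the point, J = [[13.5000, 0.5000, 2.0000], [0.0000, -1.0000, 6.0000], [-3.5000, -2.5000, -1.0000]] (det J = 198.5000).
Solving J·Δ = −F gives Δ = (0.0044, -2.2714, -1.0869).
Then the next iterate is (u, v, w)₁ = (0.5044, -2.7714, 1.9131).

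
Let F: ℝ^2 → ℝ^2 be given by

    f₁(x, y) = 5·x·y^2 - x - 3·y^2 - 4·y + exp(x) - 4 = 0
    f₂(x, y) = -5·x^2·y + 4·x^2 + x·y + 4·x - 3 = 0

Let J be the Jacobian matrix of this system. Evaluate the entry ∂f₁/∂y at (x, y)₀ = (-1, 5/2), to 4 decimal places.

-44.0000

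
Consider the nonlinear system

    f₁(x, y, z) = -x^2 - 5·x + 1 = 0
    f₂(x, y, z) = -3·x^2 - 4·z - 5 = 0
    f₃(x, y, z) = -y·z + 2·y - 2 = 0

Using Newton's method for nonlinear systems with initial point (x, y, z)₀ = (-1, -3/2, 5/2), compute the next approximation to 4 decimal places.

At (-1, -3/2, 5/2): F = (5.0000, -18.0000, -1.2500).
Jacobian J = [[-2·x - 5, 0, 0], [-6·x, 0, -4], [0, -z + 2, -y]].
At the point, J = [[-3.0000, 0.0000, 0.0000], [6.0000, 0.0000, -4.0000], [0.0000, -0.5000, 1.5000]] (det J = 6.0000).
Solving J·Δ = −F gives Δ = (1.6667, -8.5000, -2.0000).
Then the next iterate is (x, y, z)₁ = (0.6667, -10.0000, 0.5000).

(0.6667, -10.0000, 0.5000)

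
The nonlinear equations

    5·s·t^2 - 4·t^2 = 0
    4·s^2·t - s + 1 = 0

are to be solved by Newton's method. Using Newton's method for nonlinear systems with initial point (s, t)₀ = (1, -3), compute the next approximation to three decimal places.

At (1, -3): F = (9.000, -12.000).
Jacobian J = [[5·t^2, 10·s·t - 8·t], [8·s·t - 1, 4·s^2]].
At the point, J = [[45.000, -6.000], [-25.000, 4.000]] (det J = 30.000).
Solving J·Δ = −F gives Δ = (1.200, 10.500).
Then the next iterate is (s, t)₁ = (2.200, 7.500).

(2.200, 7.500)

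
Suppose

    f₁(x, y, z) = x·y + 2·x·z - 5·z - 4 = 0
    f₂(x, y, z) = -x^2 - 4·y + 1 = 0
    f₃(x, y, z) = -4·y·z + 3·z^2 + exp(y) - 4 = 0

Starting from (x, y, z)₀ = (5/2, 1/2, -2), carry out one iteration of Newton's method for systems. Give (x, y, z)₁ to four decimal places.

(1.4009, 0.0613, -1.3274)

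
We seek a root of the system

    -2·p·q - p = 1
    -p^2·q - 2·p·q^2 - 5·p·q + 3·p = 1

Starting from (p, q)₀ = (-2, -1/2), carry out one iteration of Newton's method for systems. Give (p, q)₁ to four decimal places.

(0.8333, -0.2500)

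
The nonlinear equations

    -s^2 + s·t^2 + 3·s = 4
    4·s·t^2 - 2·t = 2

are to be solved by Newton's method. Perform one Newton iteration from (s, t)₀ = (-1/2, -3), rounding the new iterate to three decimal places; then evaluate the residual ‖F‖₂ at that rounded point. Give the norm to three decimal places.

At (-1/2, -3): F = (-10.250, -14.000).
Jacobian J = [[-2·s + t^2 + 3, 2·s·t], [4·t^2, 8·s·t - 2]].
At the point, J = [[13.000, 3.000], [36.000, 10.000]] (det J = 22.000).
Solving J·Δ = −F gives Δ = (2.750, -8.500).
Then the next iterate is (s, t)₁ = (2.250, -11.500).
Re-evaluating at (2.250, -11.500): F = (295.250, 1211.250), so ‖F‖₂ = 1246.715.

1246.715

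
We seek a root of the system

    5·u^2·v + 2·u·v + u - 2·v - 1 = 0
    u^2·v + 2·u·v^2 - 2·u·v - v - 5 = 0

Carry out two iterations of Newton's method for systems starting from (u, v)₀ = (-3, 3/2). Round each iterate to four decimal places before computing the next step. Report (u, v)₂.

At (-3, 3/2): F = (51.5000, 2.5000).
Jacobian J = [[10·u·v + 2·v + 1, 5·u^2 + 2·u - 2], [2·u·v + 2·v^2 - 2·v, u^2 + 4·u·v - 2·u - 1]].
At the point, J = [[-41.0000, 37.0000], [-7.5000, -4.0000]] (det J = 441.5000).
Solving J·Δ = −F gives Δ = (0.6761, -0.6427).
Then the next iterate is (u, v)₁ = (-2.3239, 0.8573).
Round to (-2.3239, 0.8573) and repeat: F = (14.126232, -0.658845), J = [[-17.208195, 20.354756], [-4.229232, 1.079193]].
Δ = (-0.4244, -1.0528), so (u, v)₂ = (-2.7483, -0.1955).

(-2.7483, -0.1955)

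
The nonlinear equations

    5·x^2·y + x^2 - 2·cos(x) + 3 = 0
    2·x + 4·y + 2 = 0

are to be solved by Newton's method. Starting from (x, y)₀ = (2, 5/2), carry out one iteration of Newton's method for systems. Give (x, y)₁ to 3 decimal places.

At (2, 5/2): F = (57.83229, 16.000).
Jacobian J = [[10·x·y + 2·x + 2·sin(x), 5·x^2], [2, 4]].
At the point, J = [[55.81859, 20.000], [2.000, 4.000]] (det J = 183.27438).
Solving J·Δ = −F gives Δ = (0.484, -4.242).
Then the next iterate is (x, y)₁ = (2.484, -1.742).

(2.484, -1.742)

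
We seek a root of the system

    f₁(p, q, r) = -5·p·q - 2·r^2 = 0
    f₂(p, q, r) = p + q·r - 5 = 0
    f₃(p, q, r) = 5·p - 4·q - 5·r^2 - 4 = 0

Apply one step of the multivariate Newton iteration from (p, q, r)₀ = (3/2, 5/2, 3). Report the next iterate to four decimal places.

(0.0223, 3.3944, 0.9178)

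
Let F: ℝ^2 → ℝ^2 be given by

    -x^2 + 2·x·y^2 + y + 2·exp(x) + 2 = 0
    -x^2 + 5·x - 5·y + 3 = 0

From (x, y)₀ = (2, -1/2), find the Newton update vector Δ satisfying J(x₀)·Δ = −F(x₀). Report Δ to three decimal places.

(-0.597, 2.181)

At (2, -1/2): F = (13.27811, 11.500).
Jacobian J = [[-2·x + 2·y^2 + 2·exp(x), 4·x·y + 1], [-2·x + 5, -5]].
At the point, J = [[11.27811, -3.000], [1.000, -5.000]] (det J = -53.39056).
Solving J·Δ = −F gives Δ = (-0.597, 2.181).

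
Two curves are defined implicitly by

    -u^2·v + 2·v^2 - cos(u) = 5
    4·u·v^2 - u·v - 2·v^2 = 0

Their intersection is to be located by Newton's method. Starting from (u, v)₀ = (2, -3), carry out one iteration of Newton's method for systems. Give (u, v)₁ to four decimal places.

(2.0436, -1.3763)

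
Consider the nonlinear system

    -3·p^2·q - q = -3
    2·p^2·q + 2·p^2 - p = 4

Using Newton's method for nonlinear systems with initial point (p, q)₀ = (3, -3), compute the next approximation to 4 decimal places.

At (3, -3): F = (87.0000, -43.0000).
Jacobian J = [[-6·p·q, -3·p^2 - 1], [4·p·q + 4·p - 1, 2·p^2]].
At the point, J = [[54.0000, -28.0000], [-25.0000, 18.0000]] (det J = 272.0000).
Solving J·Δ = −F gives Δ = (-1.3309, 0.5404).
Then the next iterate is (p, q)₁ = (1.6691, -2.4596).

(1.6691, -2.4596)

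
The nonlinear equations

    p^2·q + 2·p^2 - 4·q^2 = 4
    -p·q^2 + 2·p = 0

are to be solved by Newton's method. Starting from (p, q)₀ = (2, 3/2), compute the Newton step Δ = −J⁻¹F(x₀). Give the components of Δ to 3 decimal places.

At (2, 3/2): F = (1.000, -0.500).
Jacobian J = [[2·p·q + 4·p, p^2 - 8·q], [-q^2 + 2, -2·p·q]].
At the point, J = [[14.000, -8.000], [-0.250, -6.000]] (det J = -86.000).
Solving J·Δ = −F gives Δ = (-0.116, -0.078).

(-0.116, -0.078)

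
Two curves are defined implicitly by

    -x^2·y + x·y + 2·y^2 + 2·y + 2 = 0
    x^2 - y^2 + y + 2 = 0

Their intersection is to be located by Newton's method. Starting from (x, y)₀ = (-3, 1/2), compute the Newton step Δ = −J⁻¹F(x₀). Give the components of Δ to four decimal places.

At (-3, 1/2): F = (-2.5000, 11.2500).
Jacobian J = [[-2·x·y + y, -x^2 + x + 4·y + 2], [2·x, -2·y + 1]].
At the point, J = [[3.5000, -8.0000], [-6.0000, 0.0000]] (det J = -48.0000).
Solving J·Δ = −F gives Δ = (1.8750, 0.5078).

(1.8750, 0.5078)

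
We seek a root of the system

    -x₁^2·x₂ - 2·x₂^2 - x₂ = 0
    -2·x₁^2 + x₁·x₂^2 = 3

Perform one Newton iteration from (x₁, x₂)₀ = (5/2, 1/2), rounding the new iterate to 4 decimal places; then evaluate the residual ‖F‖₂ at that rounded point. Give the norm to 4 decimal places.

4.8458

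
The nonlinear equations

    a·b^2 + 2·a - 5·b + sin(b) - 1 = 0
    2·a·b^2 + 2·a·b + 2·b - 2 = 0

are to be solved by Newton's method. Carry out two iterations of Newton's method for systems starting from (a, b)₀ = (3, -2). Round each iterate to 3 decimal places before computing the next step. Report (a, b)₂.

(-4.816, -3.441)

At (3, -2): F = (26.09070, 6.000).
Jacobian J = [[b^2 + 2, 2·a·b + cos(b) - 5], [2·b^2 + 2·b, 4·a·b + 2·a + 2]].
At the point, J = [[6.000, -17.41615], [4.000, -16.000]] (det J = -26.33541).
Solving J·Δ = −F gives Δ = (-11.883, -2.596).
Then the next iterate is (a, b)₁ = (-8.883, -4.596).
Round to (-8.883, -4.596) and repeat: F = (-182.43029, -304.81452), J = [[23.12322, 76.53641], [33.05443, 147.53907]].
Δ = (4.067, 1.155), so (a, b)₂ = (-4.816, -3.441).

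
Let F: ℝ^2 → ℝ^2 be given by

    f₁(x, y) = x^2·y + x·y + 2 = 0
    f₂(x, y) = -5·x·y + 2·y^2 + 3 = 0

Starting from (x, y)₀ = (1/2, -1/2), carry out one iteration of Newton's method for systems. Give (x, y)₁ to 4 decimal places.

(4.6429, 2.8571)

At (1/2, -1/2): F = (1.6250, 4.7500).
Jacobian J = [[2·x·y + y, x^2 + x], [-5·y, -5·x + 4·y]].
At the point, J = [[-1.0000, 0.7500], [2.5000, -4.5000]] (det J = 2.6250).
Solving J·Δ = −F gives Δ = (4.1429, 3.3571).
Then the next iterate is (x, y)₁ = (4.6429, 2.8571).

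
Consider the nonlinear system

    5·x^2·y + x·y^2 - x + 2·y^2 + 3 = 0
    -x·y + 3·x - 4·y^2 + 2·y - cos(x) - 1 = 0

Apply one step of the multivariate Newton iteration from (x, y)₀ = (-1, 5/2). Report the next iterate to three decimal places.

At (-1, 5/2): F = (22.750, -22.04030).
Jacobian J = [[10·x·y + y^2 - 1, 5·x^2 + 2·x·y + 4·y], [-y + sin(x) + 3, -x - 8·y + 2]].
At the point, J = [[-19.750, 10.000], [-0.34147, -17.000]] (det J = 339.16471).
Solving J·Δ = −F gives Δ = (0.490, -1.306).
Then the next iterate is (x, y)₁ = (-0.510, 1.194).

(-0.510, 1.194)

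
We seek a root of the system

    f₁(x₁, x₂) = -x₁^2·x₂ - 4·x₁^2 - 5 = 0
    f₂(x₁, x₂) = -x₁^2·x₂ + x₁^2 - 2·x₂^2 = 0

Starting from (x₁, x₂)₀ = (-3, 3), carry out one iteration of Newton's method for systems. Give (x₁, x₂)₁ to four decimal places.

(-1.5736, 2.1008)

At (-3, 3): F = (-68.0000, -36.0000).
Jacobian J = [[-2·x₁·x₂ - 8·x₁, -x₁^2], [-2·x₁·x₂ + 2·x₁, -x₁^2 - 4·x₂]].
At the point, J = [[42.0000, -9.0000], [12.0000, -21.0000]] (det J = -774.0000).
Solving J·Δ = −F gives Δ = (1.4264, -0.8992).
Then the next iterate is (x₁, x₂)₁ = (-1.5736, 2.1008).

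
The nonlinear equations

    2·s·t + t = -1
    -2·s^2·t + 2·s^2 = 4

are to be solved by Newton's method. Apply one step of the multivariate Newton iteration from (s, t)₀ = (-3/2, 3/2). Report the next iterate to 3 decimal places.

(-1.967, -0.200)

At (-3/2, 3/2): F = (-2.000, -6.250).
Jacobian J = [[2·t, 2·s + 1], [-4·s·t + 4·s, -2·s^2]].
At the point, J = [[3.000, -2.000], [3.000, -4.500]] (det J = -7.500).
Solving J·Δ = −F gives Δ = (-0.467, -1.700).
Then the next iterate is (s, t)₁ = (-1.967, -0.200).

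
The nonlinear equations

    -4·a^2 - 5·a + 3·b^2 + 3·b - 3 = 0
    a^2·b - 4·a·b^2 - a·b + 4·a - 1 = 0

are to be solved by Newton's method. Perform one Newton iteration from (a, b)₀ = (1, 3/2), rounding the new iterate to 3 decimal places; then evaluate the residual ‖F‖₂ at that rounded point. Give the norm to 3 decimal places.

At (1, 3/2): F = (-0.750, -6.000).
Jacobian J = [[-8·a - 5, 6·b + 3], [2·a·b - 4·b^2 - b + 4, a^2 - 8·a·b - a]].
At the point, J = [[-13.000, 12.000], [-3.500, -12.000]] (det J = 198.000).
Solving J·Δ = −F gives Δ = (-0.409, -0.381).
Then the next iterate is (a, b)₁ = (0.591, 1.119).
Re-evaluating at (0.591, 1.119): F = (-0.23864, -1.86659), so ‖F‖₂ = 1.882.

1.882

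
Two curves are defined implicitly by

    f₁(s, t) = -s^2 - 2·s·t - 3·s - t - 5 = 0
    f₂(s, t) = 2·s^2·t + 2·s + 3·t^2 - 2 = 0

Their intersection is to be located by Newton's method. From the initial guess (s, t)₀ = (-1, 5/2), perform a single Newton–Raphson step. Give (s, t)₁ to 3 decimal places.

At (-1, 5/2): F = (-0.500, 19.750).
Jacobian J = [[-2·s - 2·t - 3, -2·s - 1], [4·s·t + 2, 2·s^2 + 6·t]].
At the point, J = [[-6.000, 1.000], [-8.000, 17.000]] (det J = -94.000).
Solving J·Δ = −F gives Δ = (-0.301, -1.303).
Then the next iterate is (s, t)₁ = (-1.301, 1.197).

(-1.301, 1.197)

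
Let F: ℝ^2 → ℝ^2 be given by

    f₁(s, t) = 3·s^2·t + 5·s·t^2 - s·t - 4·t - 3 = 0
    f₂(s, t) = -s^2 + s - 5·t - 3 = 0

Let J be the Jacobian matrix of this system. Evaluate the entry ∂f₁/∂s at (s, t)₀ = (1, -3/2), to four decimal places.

∂f₁/∂s = 6·s·t + 5·t^2 - t.
At (1, -3/2) this is 3.7500.

3.7500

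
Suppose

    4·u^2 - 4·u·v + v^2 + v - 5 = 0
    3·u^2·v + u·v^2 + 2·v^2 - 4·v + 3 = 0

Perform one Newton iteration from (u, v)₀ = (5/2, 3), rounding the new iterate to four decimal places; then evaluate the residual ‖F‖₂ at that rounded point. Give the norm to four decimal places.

At (5/2, 3): F = (2.0000, 87.7500).
Jacobian J = [[8·u - 4·v, -4·u + 2·v + 1], [6·u·v + v^2, 3·u^2 + 2·u·v + 4·v - 4]].
At the point, J = [[8.0000, -3.0000], [54.0000, 41.7500]] (det J = 496.0000).
Solving J·Δ = −F gives Δ = (-0.6991, -1.1976).
Then the next iterate is (u, v)₁ = (1.8009, 1.8024).
Re-evaluating at (1.8009, 1.8024): F = (0.040240, 25.675029), so ‖F‖₂ = 25.6751.

25.6751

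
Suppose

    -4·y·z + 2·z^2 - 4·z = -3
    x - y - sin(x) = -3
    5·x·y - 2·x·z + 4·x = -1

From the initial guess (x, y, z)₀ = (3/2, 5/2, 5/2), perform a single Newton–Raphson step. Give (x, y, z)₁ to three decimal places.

(-0.383, 1.752, -0.506)

At (3/2, 5/2, 5/2): F = (-19.500, 1.00251, 18.250).
Jacobian J = [[0, -4·z, -4·y + 4·z - 4], [-cos(x) + 1, -1, 0], [5·y - 2·z + 4, 5·x, -2·x]].
At the point, J = [[0.000, -10.000, -4.000], [0.92926, -1.000, 0.000], [11.500, 7.500, -3.000]] (det J = -101.75577).
Solving J·Δ = −F gives Δ = (-1.883, -0.748, -3.006).
Then the next iterate is (x, y, z)₁ = (-0.383, 1.752, -0.506).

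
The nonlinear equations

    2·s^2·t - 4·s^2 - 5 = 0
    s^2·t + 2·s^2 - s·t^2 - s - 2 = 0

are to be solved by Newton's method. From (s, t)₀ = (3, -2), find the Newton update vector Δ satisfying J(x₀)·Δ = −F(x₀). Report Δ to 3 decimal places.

(-1.428, 0.469)

At (3, -2): F = (-77.000, -17.000).
Jacobian J = [[4·s·t - 8·s, 2·s^2], [2·s·t + 4·s - t^2 - 1, s^2 - 2·s·t]].
At the point, J = [[-48.000, 18.000], [-5.000, 21.000]] (det J = -918.000).
Solving J·Δ = −F gives Δ = (-1.428, 0.469).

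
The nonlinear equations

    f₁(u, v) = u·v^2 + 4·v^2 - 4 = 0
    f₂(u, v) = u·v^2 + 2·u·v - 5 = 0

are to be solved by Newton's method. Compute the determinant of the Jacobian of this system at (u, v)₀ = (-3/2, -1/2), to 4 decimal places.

-2.2500

J = [[v^2, 2·u·v + 8·v], [v^2 + 2·v, 2·u·v + 2·u]].
At the point, J = [[0.2500, -2.5000], [-0.7500, -1.5000]].
det J = -2.2500.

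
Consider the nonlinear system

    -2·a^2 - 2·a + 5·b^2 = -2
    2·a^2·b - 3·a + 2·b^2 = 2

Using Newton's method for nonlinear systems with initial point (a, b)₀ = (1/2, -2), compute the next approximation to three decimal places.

At (1/2, -2): F = (20.500, 3.500).
Jacobian J = [[-4·a - 2, 10·b], [4·a·b - 3, 2·a^2 + 4·b]].
At the point, J = [[-4.000, -20.000], [-7.000, -7.500]] (det J = -110.000).
Solving J·Δ = −F gives Δ = (-0.761, 1.177).
Then the next iterate is (a, b)₁ = (-0.261, -0.823).

(-0.261, -0.823)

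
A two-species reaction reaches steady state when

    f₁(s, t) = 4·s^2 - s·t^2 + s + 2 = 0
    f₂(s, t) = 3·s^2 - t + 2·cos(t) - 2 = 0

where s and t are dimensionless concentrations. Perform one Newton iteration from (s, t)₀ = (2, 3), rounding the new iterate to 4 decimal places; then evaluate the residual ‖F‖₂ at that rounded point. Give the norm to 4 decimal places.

0.7033

At (2, 3): F = (2.0000, 5.020015).
Jacobian J = [[8·s - t^2 + 1, -2·s·t], [6·s, -2·sin(t) - 1]].
At the point, J = [[8.0000, -12.0000], [12.0000, -1.282240]] (det J = 133.742080).
Solving J·Δ = −F gives Δ = (-0.4312, -0.1208).
Then the next iterate is (s, t)₁ = (1.5688, 2.8792).
Re-evaluating at (1.5688, 2.8792): F = (0.408307, 0.572656), so ‖F‖₂ = 0.7033.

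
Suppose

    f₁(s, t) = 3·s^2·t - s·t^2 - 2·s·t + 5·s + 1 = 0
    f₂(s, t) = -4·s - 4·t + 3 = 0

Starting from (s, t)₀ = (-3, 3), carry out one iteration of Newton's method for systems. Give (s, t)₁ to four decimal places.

At (-3, 3): F = (112.0000, 3.0000).
Jacobian J = [[6·s·t - t^2 - 2·t + 5, 3·s^2 - 2·s·t - 2·s], [-4, -4]].
At the point, J = [[-64.0000, 51.0000], [-4.0000, -4.0000]] (det J = 460.0000).
Solving J·Δ = −F gives Δ = (1.3065, -0.5565).
Then the next iterate is (s, t)₁ = (-1.6935, 2.4435).

(-1.6935, 2.4435)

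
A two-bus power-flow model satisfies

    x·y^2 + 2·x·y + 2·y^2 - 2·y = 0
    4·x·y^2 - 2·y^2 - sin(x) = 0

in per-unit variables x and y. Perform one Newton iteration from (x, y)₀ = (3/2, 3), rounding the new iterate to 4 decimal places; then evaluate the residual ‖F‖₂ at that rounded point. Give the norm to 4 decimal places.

10.9006

At (3/2, 3): F = (34.5000, 35.002505).
Jacobian J = [[y^2 + 2·y, 2·x·y + 2·x + 4·y - 2], [4·y^2 - cos(x), 8·x·y - 4·y]].
At the point, J = [[15.0000, 22.0000], [35.929263, 24.0000]] (det J = -430.443782).
Solving J·Δ = −F gives Δ = (0.1346, -1.6600).
Then the next iterate is (x, y)₁ = (1.6346, 1.3400).
Re-evaluating at (1.6346, 1.3400): F = (8.227016, 7.151186), so ‖F‖₂ = 10.9006.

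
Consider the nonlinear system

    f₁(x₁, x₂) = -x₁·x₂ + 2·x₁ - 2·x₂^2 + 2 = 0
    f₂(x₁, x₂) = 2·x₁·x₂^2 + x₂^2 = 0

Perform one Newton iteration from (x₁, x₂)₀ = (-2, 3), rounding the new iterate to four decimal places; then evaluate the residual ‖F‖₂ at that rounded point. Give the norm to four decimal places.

8.1021

At (-2, 3): F = (-14.0000, -27.0000).
Jacobian J = [[-x₂ + 2, -x₁ - 4·x₂], [2·x₂^2, 4·x₁·x₂ + 2·x₂]].
At the point, J = [[-1.0000, -10.0000], [18.0000, -18.0000]] (det J = 198.0000).
Solving J·Δ = −F gives Δ = (0.0909, -1.4091).
Then the next iterate is (x₁, x₂)₁ = (-1.9091, 1.5909).
Re-evaluating at (-1.9091, 1.5909): F = (-3.842938, -7.132759), so ‖F‖₂ = 8.1021.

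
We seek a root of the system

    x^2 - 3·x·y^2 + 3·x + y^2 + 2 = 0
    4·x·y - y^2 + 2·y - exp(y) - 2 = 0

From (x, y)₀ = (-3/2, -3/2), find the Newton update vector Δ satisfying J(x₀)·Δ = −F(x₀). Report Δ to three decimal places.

At (-3/2, -3/2): F = (12.125, 1.52687).
Jacobian J = [[2·x - 3·y^2 + 3, -6·x·y + 2·y], [4·y, 4·x - 2·y - exp(y) + 2]].
At the point, J = [[-6.750, -16.500], [-6.000, -1.22313]] (det J = -90.74387).
Solving J·Δ = −F gives Δ = (0.114, 0.688).

(0.114, 0.688)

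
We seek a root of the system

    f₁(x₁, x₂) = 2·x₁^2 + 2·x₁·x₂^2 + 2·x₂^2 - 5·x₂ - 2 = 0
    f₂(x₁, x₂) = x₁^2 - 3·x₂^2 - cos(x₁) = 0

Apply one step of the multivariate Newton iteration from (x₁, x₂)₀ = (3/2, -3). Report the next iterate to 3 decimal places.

(1.052, -1.522)

At (3/2, -3): F = (62.500, -24.82074).
Jacobian J = [[4·x₁ + 2·x₂^2, 4·x₁·x₂ + 4·x₂ - 5], [2·x₁ + sin(x₁), -6·x₂]].
At the point, J = [[24.000, -35.000], [3.99749, 18.000]] (det J = 571.91232).
Solving J·Δ = −F gives Δ = (-0.448, 1.478).
Then the next iterate is (x₁, x₂)₁ = (1.052, -1.522).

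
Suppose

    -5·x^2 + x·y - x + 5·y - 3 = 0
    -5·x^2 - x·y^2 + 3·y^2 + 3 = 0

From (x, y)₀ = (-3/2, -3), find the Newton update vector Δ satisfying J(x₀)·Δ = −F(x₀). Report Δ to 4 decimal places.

At (-3/2, -3): F = (-23.2500, 32.2500).
Jacobian J = [[-10·x + y - 1, x + 5], [-10·x - y^2, -2·x·y + 6·y]].
At the point, J = [[11.0000, 3.5000], [6.0000, -27.0000]] (det J = -318.0000).
Solving J·Δ = −F gives Δ = (1.6191, 1.5542).

(1.6191, 1.5542)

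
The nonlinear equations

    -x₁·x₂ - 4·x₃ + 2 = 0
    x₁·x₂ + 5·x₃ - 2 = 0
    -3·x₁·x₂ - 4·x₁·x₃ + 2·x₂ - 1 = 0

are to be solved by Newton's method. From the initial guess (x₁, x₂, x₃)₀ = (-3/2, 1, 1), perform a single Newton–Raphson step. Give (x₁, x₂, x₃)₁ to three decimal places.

At (-3/2, 1, 1): F = (-0.500, 1.500, 11.500).
Jacobian J = [[-x₂, -x₁, -4], [x₂, x₁, 5], [-3·x₂ - 4·x₃, -3·x₁ + 2, -4·x₁]].
At the point, J = [[-1.000, 1.500, -4.000], [1.000, -1.500, 5.000], [-7.000, 6.500, 6.000]] (det J = -4.000).
Solving J·Δ = −F gives Δ = (-3.625, -4.750, -1.000).
Then the next iterate is (x₁, x₂, x₃)₁ = (-5.125, -3.750, 0.000).

(-5.125, -3.750, 0.000)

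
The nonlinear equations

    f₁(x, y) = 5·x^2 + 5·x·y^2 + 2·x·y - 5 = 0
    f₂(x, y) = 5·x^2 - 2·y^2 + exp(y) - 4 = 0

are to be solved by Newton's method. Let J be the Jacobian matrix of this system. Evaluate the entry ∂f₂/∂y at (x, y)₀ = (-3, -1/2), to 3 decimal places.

∂f₂/∂y = -4·y + exp(y).
At (-3, -1/2) this is 2.607.

2.607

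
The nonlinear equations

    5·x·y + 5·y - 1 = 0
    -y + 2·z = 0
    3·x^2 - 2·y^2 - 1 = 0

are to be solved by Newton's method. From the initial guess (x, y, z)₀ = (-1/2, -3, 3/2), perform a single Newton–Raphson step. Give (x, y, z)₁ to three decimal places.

At (-1/2, -3, 3/2): F = (-8.500, 6.000, -18.250).
Jacobian J = [[5·y, 5·x + 5, 0], [0, -1, 2], [6·x, -4·y, 0]].
At the point, J = [[-15.000, 2.500, 0.000], [0.000, -1.000, 2.000], [-3.000, 12.000, 0.000]] (det J = 345.000).
Solving J·Δ = −F gives Δ = (-0.327, 1.439, -2.280).
Then the next iterate is (x, y, z)₁ = (-0.827, -1.561, -0.780).

(-0.827, -1.561, -0.780)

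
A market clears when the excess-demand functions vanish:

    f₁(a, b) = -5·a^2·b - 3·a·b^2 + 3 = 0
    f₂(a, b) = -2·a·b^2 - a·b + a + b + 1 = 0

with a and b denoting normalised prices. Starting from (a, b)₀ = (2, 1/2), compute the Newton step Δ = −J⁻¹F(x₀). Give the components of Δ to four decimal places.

(-1.5163, 0.3000)

At (2, 1/2): F = (-8.5000, 1.5000).
Jacobian J = [[-10·a·b - 3·b^2, -5·a^2 - 6·a·b], [-2·b^2 - b + 1, -4·a·b - a + 1]].
At the point, J = [[-10.7500, -26.0000], [0.0000, -5.0000]] (det J = 53.7500).
Solving J·Δ = −F gives Δ = (-1.5163, 0.3000).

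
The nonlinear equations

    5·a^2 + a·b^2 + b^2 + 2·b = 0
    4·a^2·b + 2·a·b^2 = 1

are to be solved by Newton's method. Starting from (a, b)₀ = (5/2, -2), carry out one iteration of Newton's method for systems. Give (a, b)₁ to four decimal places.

(1.8065, -0.2385)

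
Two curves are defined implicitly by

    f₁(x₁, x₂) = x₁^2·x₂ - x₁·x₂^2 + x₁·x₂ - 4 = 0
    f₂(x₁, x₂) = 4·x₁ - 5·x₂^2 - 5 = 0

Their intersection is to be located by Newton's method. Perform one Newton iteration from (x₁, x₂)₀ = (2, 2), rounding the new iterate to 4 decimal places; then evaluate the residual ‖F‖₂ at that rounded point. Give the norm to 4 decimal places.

4.2733

At (2, 2): F = (0.0000, -17.0000).
Jacobian J = [[2·x₁·x₂ - x₂^2 + x₂, x₁^2 - 2·x₁·x₂ + x₁], [4, -10·x₂]].
At the point, J = [[6.0000, -2.0000], [4.0000, -20.0000]] (det J = -112.0000).
Solving J·Δ = −F gives Δ = (-0.3036, -0.9107).
Then the next iterate is (x₁, x₂)₁ = (1.6964, 1.0893).
Re-evaluating at (1.6964, 1.0893): F = (-1.030258, -4.147272), so ‖F‖₂ = 4.2733.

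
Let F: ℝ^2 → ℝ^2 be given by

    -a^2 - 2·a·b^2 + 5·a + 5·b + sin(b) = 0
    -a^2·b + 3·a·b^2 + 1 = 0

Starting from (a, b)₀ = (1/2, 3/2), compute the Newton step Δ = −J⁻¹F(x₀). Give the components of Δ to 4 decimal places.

(2.1415, -3.5865)

At (1/2, 3/2): F = (8.497495, 4.0000).
Jacobian J = [[-2·a - 2·b^2 + 5, -4·a·b + cos(b) + 5], [-2·a·b + 3·b^2, -a^2 + 6·a·b]].
At the point, J = [[-0.5000, 2.070737], [5.2500, 4.2500]] (det J = -12.996370).
Solving J·Δ = −F gives Δ = (2.1415, -3.5865).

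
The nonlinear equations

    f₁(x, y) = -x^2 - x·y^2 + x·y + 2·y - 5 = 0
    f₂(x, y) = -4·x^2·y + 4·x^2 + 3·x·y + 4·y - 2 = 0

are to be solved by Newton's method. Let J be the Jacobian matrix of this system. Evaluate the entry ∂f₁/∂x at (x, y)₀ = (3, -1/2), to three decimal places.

∂f₁/∂x = -2·x - y^2 + y.
At (3, -1/2) this is -6.750.

-6.750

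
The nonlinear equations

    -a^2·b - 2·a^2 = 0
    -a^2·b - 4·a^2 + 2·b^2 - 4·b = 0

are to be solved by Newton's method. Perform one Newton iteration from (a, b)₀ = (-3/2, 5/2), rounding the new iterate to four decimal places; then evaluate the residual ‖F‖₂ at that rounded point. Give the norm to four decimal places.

At (-3/2, 5/2): F = (-10.1250, -12.1250).
Jacobian J = [[-2·a·b - 4·a, -a^2], [-2·a·b - 8·a, -a^2 + 4·b - 4]].
At the point, J = [[13.5000, -2.2500], [19.5000, 3.7500]] (det J = 94.5000).
Solving J·Δ = −F gives Δ = (0.6905, -0.3571).
Then the next iterate is (a, b)₁ = (-0.8095, 2.1429).
Re-evaluating at (-0.8095, 2.1429): F = (-2.714802, -3.412942), so ‖F‖₂ = 4.3610.

4.3610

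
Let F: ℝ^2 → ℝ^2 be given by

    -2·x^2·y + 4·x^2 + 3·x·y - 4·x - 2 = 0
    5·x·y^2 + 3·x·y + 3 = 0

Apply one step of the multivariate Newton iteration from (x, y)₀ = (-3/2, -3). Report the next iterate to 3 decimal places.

(-0.681, -2.469)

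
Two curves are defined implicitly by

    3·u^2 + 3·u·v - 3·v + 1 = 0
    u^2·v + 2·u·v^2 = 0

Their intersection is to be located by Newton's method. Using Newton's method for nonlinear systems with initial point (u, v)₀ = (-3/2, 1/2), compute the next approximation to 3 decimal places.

(-1.600, 1.133)

At (-3/2, 1/2): F = (4.000, 0.375).
Jacobian J = [[6·u + 3·v, 3·u - 3], [2·u·v + 2·v^2, u^2 + 4·u·v]].
At the point, J = [[-7.500, -7.500], [-1.000, -0.750]] (det J = -1.875).
Solving J·Δ = −F gives Δ = (-0.100, 0.633).
Then the next iterate is (u, v)₁ = (-1.600, 1.133).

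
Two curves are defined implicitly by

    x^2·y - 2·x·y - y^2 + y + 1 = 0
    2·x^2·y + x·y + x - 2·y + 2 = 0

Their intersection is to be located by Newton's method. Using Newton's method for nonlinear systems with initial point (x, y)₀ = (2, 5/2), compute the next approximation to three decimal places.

(1.448, 1.122)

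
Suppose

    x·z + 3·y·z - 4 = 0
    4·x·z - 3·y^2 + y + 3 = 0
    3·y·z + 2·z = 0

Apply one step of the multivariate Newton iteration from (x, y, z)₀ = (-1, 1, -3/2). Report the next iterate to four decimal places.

At (-1, 1, -3/2): F = (-7.0000, 7.0000, -7.5000).
Jacobian J = [[z, 3·z, x + 3·y], [4·z, -6·y + 1, 4·x], [0, 3·z, 3·y + 2]].
At the point, J = [[-1.5000, -4.5000, 2.0000], [-6.0000, -5.0000, -4.0000], [0.0000, -4.5000, 5.0000]] (det J = -16.5000).
Solving J·Δ = −F gives Δ = (11.2424, -7.7273, -5.4545).
Then the next iterate is (x, y, z)₁ = (10.2424, -6.7273, -6.9545).

(10.2424, -6.7273, -6.9545)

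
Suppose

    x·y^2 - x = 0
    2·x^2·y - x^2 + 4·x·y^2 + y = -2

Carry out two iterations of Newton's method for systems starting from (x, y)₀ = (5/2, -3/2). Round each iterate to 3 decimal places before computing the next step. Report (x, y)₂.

(1.596, -1.040)

At (5/2, -3/2): F = (3.125, -2.000).
Jacobian J = [[y^2 - 1, 2·x·y], [4·x·y - 2·x + 4·y^2, 2·x^2 + 8·x·y + 1]].
At the point, J = [[1.250, -7.500], [-11.000, -16.500]] (det J = -103.125).
Solving J·Δ = −F gives Δ = (-0.645, 0.309).
Then the next iterate is (x, y)₁ = (1.855, -1.191).
Round to (1.855, -1.191) and repeat: F = (0.77628, -0.30342), J = [[0.41848, -4.41861], [-6.87330, -9.79239]].
Δ = (-0.259, 0.151), so (x, y)₂ = (1.596, -1.040).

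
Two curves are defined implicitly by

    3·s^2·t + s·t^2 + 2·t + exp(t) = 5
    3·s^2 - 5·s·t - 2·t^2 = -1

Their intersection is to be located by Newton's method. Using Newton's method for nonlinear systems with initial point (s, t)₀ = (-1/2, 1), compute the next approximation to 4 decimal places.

At (-1/2, 1): F = (-0.031718, 2.2500).
Jacobian J = [[6·s·t + t^2, 3·s^2 + 2·s·t + exp(t) + 2], [6·s - 5·t, -5·s - 4·t]].
At the point, J = [[-2.0000, 4.468282], [-8.0000, -1.5000]] (det J = 38.746255).
Solving J·Δ = −F gives Δ = (0.2582, 0.1227).
Then the next iterate is (s, t)₁ = (-0.2418, 1.1227).

(-0.2418, 1.1227)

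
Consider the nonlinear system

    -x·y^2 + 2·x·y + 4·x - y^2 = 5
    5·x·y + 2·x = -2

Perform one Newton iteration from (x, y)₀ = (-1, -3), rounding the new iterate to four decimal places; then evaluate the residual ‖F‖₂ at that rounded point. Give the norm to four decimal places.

At (-1, -3): F = (-3.0000, 15.0000).
Jacobian J = [[-y^2 + 2·y + 4, -2·x·y + 2·x - 2·y], [5·y + 2, 5·x]].
At the point, J = [[-11.0000, -2.0000], [-13.0000, -5.0000]] (det J = 29.0000).
Solving J·Δ = −F gives Δ = (-1.5517, 7.0345).
Then the next iterate is (x, y)₁ = (-2.5517, 4.0345).
Re-evaluating at (-2.5517, 4.0345): F = (-10.539151, -54.577568), so ‖F‖₂ = 55.5858.

55.5858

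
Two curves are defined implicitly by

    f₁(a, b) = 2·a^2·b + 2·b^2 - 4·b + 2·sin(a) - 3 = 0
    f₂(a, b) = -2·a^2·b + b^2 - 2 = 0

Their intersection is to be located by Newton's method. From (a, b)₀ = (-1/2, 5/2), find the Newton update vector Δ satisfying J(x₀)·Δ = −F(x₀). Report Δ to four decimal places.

(-0.4340, -0.1845)

At (-1/2, 5/2): F = (-0.208851, 3.0000).
Jacobian J = [[4·a·b + 2·cos(a), 2·a^2 + 4·b - 4], [-4·a·b, -2·a^2 + 2·b]].
At the point, J = [[-3.244835, 6.5000], [5.0000, 4.5000]] (det J = -47.101757).
Solving J·Δ = −F gives Δ = (-0.4340, -0.1845).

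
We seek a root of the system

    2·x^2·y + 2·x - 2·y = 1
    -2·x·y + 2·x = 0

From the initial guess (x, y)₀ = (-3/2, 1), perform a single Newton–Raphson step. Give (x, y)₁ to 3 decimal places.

At (-3/2, 1): F = (-1.500, 0.000).
Jacobian J = [[4·x·y + 2, 2·x^2 - 2], [-2·y + 2, -2·x]].
At the point, J = [[-4.000, 2.500], [0.000, 3.000]] (det J = -12.000).
Solving J·Δ = −F gives Δ = (-0.375, 0.000).
Then the next iterate is (x, y)₁ = (-1.875, 1.000).

(-1.875, 1.000)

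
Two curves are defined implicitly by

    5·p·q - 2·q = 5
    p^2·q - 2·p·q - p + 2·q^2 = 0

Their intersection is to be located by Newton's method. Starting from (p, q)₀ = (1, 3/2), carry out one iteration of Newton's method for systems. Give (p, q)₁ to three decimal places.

At (1, 3/2): F = (-0.500, 2.000).
Jacobian J = [[5·q, 5·p - 2], [2·p·q - 2·q - 1, p^2 - 2·p + 4·q]].
At the point, J = [[7.500, 3.000], [-1.000, 5.000]] (det J = 40.500).
Solving J·Δ = −F gives Δ = (0.210, -0.358).
Then the next iterate is (p, q)₁ = (1.210, 1.142).

(1.210, 1.142)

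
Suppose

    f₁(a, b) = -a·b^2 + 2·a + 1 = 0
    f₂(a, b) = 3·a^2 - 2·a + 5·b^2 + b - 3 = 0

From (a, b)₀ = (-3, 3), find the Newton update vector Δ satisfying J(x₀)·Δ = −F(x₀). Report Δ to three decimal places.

At (-3, 3): F = (22.000, 78.000).
Jacobian J = [[-b^2 + 2, -2·a·b], [6·a - 2, 10·b + 1]].
At the point, J = [[-7.000, 18.000], [-20.000, 31.000]] (det J = 143.000).
Solving J·Δ = −F gives Δ = (5.049, 0.741).

(5.049, 0.741)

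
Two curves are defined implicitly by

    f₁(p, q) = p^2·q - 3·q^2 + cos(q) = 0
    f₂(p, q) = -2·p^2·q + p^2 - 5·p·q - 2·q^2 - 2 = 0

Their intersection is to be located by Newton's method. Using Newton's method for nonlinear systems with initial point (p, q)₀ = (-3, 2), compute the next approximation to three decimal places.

(-2.456, 1.759)

At (-3, 2): F = (5.58385, -7.000).
Jacobian J = [[2·p·q, p^2 - 6·q - sin(q)], [-4·p·q + 2·p - 5·q, -2·p^2 - 5·p - 4·q]].
At the point, J = [[-12.000, -3.90930], [8.000, -11.000]] (det J = 163.27438).
Solving J·Δ = −F gives Δ = (0.544, -0.241).
Then the next iterate is (p, q)₁ = (-2.456, 1.759).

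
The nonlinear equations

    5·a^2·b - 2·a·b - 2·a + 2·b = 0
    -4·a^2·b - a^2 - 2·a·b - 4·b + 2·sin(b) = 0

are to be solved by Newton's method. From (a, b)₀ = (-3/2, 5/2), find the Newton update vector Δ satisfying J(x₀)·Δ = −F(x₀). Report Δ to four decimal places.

At (-3/2, 5/2): F = (43.6250, -26.053056).
Jacobian J = [[10·a·b - 2·b - 2, 5·a^2 - 2·a + 2], [-8·a·b - 2·a - 2·b, -4·a^2 - 2·a + 2·cos(b) - 4]].
At the point, J = [[-44.5000, 16.2500], [28.0000, -11.602287]] (det J = 61.301782).
Solving J·Δ = −F gives Δ = (1.3505, 1.0137).

(1.3505, 1.0137)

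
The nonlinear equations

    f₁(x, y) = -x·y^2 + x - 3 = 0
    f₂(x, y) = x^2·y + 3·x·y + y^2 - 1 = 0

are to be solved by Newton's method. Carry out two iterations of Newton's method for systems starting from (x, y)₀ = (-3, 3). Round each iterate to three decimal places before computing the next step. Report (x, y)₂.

At (-3, 3): F = (21.000, 8.000).
Jacobian J = [[-y^2 + 1, -2·x·y], [2·x·y + 3·y, x^2 + 3·x + 2·y]].
At the point, J = [[-8.000, 18.000], [-9.000, 6.000]] (det J = 114.000).
Solving J·Δ = −F gives Δ = (0.158, -1.096).
Then the next iterate is (x, y)₁ = (-2.842, 1.904).
Round to (-2.842, 1.904) and repeat: F = (4.46086, 1.77025), J = [[-2.62522, 10.82234], [-5.11034, 3.35896]].
Δ = (0.090, -0.390), so (x, y)₂ = (-2.752, 1.514).

(-2.752, 1.514)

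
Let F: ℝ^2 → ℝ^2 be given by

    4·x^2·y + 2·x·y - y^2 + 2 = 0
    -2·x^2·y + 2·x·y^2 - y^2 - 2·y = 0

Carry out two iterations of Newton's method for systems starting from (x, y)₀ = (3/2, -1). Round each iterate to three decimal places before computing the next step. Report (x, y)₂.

At (3/2, -1): F = (-11.000, 8.500).
Jacobian J = [[8·x·y + 2·y, 4·x^2 + 2·x - 2·y], [-4·x·y + 2·y^2, -2·x^2 + 4·x·y - 2·y - 2]].
At the point, J = [[-14.000, 14.000], [8.000, -10.500]] (det J = 35.000).
Solving J·Δ = −F gives Δ = (0.100, 0.886).
Then the next iterate is (x, y)₁ = (1.600, -0.114).
Round to (1.600, -0.114) and repeat: F = (0.45484, 0.84027), J = [[-1.68720, 13.668], [0.75559, -7.62160]].
Δ = (5.906, 0.696), so (x, y)₂ = (7.506, 0.582).

(7.506, 0.582)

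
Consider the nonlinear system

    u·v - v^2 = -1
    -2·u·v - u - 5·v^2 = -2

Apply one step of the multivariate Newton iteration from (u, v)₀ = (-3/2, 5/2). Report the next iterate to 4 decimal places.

(-0.7939, 1.3870)

At (-3/2, 5/2): F = (-9.0000, -20.2500).
Jacobian J = [[v, u - 2·v], [-2·v - 1, -2·u - 10·v]].
At the point, J = [[2.5000, -6.5000], [-6.0000, -22.0000]] (det J = -94.0000).
Solving J·Δ = −F gives Δ = (0.7061, -1.1130).
Then the next iterate is (u, v)₁ = (-0.7939, 1.3870).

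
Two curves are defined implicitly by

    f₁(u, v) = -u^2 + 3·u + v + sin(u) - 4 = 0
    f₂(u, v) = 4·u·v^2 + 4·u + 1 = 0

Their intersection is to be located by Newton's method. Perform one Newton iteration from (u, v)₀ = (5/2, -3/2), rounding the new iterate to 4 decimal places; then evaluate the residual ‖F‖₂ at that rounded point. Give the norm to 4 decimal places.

10.9408

At (5/2, -3/2): F = (-3.651528, 33.5000).
Jacobian J = [[-2·u + cos(u) + 3, 1], [4·v^2 + 4, 8·u·v]].
At the point, J = [[-2.801144, 1.0000], [13.0000, -30.0000]] (det J = 71.034308).
Solving J·Δ = −F gives Δ = (-1.0706, 0.6528).
Then the next iterate is (u, v)₁ = (1.4294, -0.8472).
Re-evaluating at (1.4294, -0.8472): F = (-1.612164, 10.821395), so ‖F‖₂ = 10.9408.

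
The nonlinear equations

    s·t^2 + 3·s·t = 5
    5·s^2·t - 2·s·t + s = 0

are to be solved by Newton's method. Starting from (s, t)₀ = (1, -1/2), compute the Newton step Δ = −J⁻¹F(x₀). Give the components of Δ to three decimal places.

(7.889, 8.056)

At (1, -1/2): F = (-6.250, -0.500).
Jacobian J = [[t^2 + 3·t, 2·s·t + 3·s], [10·s·t - 2·t + 1, 5·s^2 - 2·s]].
At the point, J = [[-1.250, 2.000], [-3.000, 3.000]] (det J = 2.250).
Solving J·Δ = −F gives Δ = (7.889, 8.056).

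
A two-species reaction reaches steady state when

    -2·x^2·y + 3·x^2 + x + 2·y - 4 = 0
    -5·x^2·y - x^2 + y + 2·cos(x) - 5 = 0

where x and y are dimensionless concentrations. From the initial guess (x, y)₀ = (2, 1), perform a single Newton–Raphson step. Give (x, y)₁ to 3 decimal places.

At (2, 1): F = (4.000, -28.83229).
Jacobian J = [[-4·x·y + 6·x + 1, -2·x^2 + 2], [-10·x·y - 2·x - 2·sin(x), -5·x^2 + 1]].
At the point, J = [[5.000, -6.000], [-25.81859, -19.000]] (det J = -249.91157).
Solving J·Δ = −F gives Δ = (-0.996, -0.164).
Then the next iterate is (x, y)₁ = (1.004, 0.836).

(1.004, 0.836)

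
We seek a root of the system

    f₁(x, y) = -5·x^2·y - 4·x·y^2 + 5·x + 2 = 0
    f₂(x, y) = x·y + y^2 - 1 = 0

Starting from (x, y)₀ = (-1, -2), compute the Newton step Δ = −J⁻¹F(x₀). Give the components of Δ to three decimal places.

(0.088, 0.965)

At (-1, -2): F = (23.000, 5.000).
Jacobian J = [[-10·x·y - 4·y^2 + 5, -5·x^2 - 8·x·y], [y, x + 2·y]].
At the point, J = [[-31.000, -21.000], [-2.000, -5.000]] (det J = 113.000).
Solving J·Δ = −F gives Δ = (0.088, 0.965).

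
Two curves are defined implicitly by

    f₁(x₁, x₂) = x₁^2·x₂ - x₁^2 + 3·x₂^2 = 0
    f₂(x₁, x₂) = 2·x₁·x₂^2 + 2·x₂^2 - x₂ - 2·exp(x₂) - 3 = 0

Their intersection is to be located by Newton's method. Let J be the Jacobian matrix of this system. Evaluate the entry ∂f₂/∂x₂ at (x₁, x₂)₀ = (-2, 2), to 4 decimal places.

-23.7781

∂f₂/∂x₂ = 4·x₁·x₂ + 4·x₂ - 2·exp(x₂) - 1.
At (-2, 2) this is -23.7781.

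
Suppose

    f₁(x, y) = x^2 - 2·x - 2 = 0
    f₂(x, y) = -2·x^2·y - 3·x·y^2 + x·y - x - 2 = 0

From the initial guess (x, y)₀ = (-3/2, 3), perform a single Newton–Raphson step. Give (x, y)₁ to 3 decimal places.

(-0.850, 2.169)

At (-3/2, 3): F = (3.250, 22.000).
Jacobian J = [[2·x - 2, 0], [-4·x·y - 3·y^2 + y - 1, -2·x^2 - 6·x·y + x]].
At the point, J = [[-5.000, 0.000], [-7.000, 21.000]] (det J = -105.000).
Solving J·Δ = −F gives Δ = (0.650, -0.831).
Then the next iterate is (x, y)₁ = (-0.850, 2.169).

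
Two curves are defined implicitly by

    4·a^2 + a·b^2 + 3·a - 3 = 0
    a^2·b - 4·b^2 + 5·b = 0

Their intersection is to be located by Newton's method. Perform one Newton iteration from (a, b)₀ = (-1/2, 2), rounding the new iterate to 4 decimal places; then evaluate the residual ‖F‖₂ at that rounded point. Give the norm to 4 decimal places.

3.6101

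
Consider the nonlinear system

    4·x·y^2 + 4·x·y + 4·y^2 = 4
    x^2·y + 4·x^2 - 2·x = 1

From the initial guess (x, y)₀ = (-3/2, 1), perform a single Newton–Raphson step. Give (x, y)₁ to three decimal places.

At (-3/2, 1): F = (-12.000, 13.250).
Jacobian J = [[4·y^2 + 4·y, 8·x·y + 4·x + 8·y], [2·x·y + 8·x - 2, x^2]].
At the point, J = [[8.000, -10.000], [-17.000, 2.250]] (det J = -152.000).
Solving J·Δ = −F gives Δ = (0.694, -0.645).
Then the next iterate is (x, y)₁ = (-0.806, 0.355).

(-0.806, 0.355)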